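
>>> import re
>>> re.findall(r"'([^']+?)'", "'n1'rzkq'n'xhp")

['n1', 'n']

Because there's exactly one group, `findall` drops the full match and keeps group 1 from each hit.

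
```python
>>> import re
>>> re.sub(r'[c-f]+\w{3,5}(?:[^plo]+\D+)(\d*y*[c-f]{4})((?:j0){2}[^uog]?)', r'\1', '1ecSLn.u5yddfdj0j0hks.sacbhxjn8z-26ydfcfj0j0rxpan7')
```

'1dfcfxpan7'

Each match is replaced using the text its own group 1 captured.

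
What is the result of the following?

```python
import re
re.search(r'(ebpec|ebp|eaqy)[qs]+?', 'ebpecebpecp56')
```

None

`search` walks the string left to right and returns the first match it finds.
Here no position works, so the call returns None.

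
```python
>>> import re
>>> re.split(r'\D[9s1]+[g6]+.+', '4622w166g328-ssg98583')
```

['4622', '']

The pattern matches a non-digit, then one or more of one of [9s1], then one or more of one of [g6]; then one or more of any character.
Matches to split on: at [4:21] → 'w166g328-ssg98583'.
The string is cut at each match, leaving 2 pieces.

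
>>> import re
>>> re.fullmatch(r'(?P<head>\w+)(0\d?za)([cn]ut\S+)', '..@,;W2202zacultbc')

`re.fullmatch` is like wrapping the pattern in `^…$` (in single-line mode).
Here the pattern can't cover the whole string, so the call returns None.

None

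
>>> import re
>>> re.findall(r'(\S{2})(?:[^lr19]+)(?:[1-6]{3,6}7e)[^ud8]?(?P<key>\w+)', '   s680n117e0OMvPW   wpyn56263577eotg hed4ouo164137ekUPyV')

[('11', 'UPyV')]

This matches exactly 2 of a non-whitespace character (captured); then one or more of any character except [lr19] (non-capturing group); then 3 to 6 of a character in [1-6], then the literal '7e' (non-capturing group); then optionally any character except [ud8]; then one or more of a word character (captured as 'key').
Scanning left to right: at [8:57] match '117e0OMvPW   wpyn56263577eotg hed4ouo164137ekUPyV', groups = ('11', 'UPyV').
`findall` packs the 2 group values into a tuple for every match.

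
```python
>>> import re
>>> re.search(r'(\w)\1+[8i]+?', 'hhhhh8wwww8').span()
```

(0, 6)

A backreference is literal: `\1` must see the identical characters the first group matched.
`re.search` tries every starting position until one works.
The match spans [0:6] → 'hhhhh8'.
Captured: group 1 = 'h'.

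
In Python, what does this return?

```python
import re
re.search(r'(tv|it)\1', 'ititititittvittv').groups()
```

The match spans [0:4] → 'itit'.
Captured: group 1 = 'it'.

('it',)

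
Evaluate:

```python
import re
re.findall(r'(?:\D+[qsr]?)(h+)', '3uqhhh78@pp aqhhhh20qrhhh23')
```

['h', 'h', 'h']

This matches one or more of a non-digit, then optionally one of [qsr] (non-capturing group); then one or more of a literal 'h' (captured).
Walking the string: at [1:6] match 'uqhhh', group 1 = 'h'; at [8:18] match '@pp aqhhhh', group 1 = 'h'; at [20:25] match 'qrhhh', group 1 = 'h'.
One capturing group, so `findall` returns just the captured substring from each match — 3 in all.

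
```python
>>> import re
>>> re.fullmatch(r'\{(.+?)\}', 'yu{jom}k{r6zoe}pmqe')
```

`re.fullmatch` is like wrapping the pattern in `^…$` (in single-line mode).
Here the pattern can't cover the whole string, so the call returns None.

None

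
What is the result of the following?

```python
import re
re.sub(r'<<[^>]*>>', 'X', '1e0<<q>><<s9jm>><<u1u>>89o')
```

`sub` substitutes 'X' at each match site.

'1e0XXX89o'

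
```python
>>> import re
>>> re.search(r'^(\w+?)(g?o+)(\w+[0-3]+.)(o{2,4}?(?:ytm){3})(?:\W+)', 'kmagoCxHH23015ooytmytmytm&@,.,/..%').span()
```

The pattern matches anchored at the start of the string; then one or more of a word character (lazy) (captured); then optionally the literal 'g', then one or more of the literal 'o' (captured); then one or more of a word character, then one or more of a character in [0-3], then any character (captured); then 2 to 4 of the literal 'o' (lazy), then the literal 'ytm' repeated 3 times (captured); then one or more of a non-word character (non-capturing group).
`re.search` scans for the first position where the pattern succeeds.
The match spans [0:34] → 'kmagoCxHH23015ooytmytmytm&@,.,/..%'.
Captured: group 1 = 'kma', group 2 = 'go', group 3 = 'CxHH23015', group 4 = 'ooytmytmytm'.

(0, 34)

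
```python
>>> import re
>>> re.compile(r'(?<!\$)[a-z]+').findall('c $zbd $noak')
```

A negative assertion filters positions out without eating any characters.
Walking the string: at [0:1] → 'c'; at [4:6] → 'bd'; at [9:12] → 'oak'.
With no groups in the pattern, `findall` gives back each whole match — 3 here.

['c', 'bd', 'oak']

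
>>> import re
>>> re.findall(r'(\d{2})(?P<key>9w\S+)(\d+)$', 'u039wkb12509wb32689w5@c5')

[('03', '9wkb12509wb32689w5@c', '5')]

This matches exactly 2 of a digit (captured); then the literal '9w', then one or more of a non-whitespace character (captured as 'key'); then one or more of a digit (captured); then anchored at the end.
Scanning left to right: at [1:24] match '039wkb12509wb32689w5@c5', groups = ('03', '9wkb12509wb32689w5@c', '5').
3 groups means the one result is a tuple of 3 captured strings — 1 here.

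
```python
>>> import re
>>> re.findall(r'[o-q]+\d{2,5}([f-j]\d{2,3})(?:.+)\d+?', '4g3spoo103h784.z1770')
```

The pattern matches one or more of a character in [o-q]; then 2 to 5 of a digit; then a character in [f-j], then 2 to 3 of a digit (captured); then one or more of any character (non-capturing group); then one or more of a digit (lazy).
With a single group, `findall` returns only what that group captured — 1 item.

['h784']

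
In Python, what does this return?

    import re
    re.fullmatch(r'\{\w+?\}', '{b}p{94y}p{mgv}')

For `fullmatch`, every character of the input must be accounted for by the pattern.
Here the pattern can't cover the whole string, so the call returns None.

None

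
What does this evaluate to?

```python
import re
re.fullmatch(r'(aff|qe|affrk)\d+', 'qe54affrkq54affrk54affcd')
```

None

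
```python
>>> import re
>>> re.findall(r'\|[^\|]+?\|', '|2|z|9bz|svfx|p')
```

Scanning left to right: at [0:3] → '|2|'; at [4:9] → '|9bz|'.
`findall` yields the raw match text (2 of them) because the pattern has no groups.

['|2|', '|9bz|']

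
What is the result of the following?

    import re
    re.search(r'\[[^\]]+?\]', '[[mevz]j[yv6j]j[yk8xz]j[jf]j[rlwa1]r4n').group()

The match spans [0:7] → '[[mevz]'.

'[[mevz]'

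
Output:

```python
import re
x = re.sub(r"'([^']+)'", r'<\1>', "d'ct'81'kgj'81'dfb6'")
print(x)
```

d<ct>81<kgj>81<dfb6>

Matches: at [1:5] → "'ct'"; at [7:12] → "'kgj'"; at [14:20] → "'dfb6'".
Each match is replaced using the text its own group 1 captured.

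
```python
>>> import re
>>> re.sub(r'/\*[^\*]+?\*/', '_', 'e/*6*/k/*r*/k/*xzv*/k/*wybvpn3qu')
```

Every occurrence is swapped for '_'.

'e_k_k_k/*wybvpn3qu'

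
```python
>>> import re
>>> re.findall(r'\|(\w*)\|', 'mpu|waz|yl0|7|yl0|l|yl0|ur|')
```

['waz', '7', 'l', 'ur']

Scanning left to right: at [3:8] match '|waz|', group 1 = 'waz'; at [11:14] match '|7|', group 1 = '7'; at [17:20] match '|l|', group 1 = 'l'; at [23:27] match '|ur|', group 1 = 'ur'.
`findall` collects group 1 from each match (4 total).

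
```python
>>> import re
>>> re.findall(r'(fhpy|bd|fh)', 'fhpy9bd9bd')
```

The regex engine tests alternatives in the order written; an earlier branch that matches wins even if a later one would match more.
Walking the string: at [0:4] match 'fhpy', group 1 = 'fhpy'; at [5:7] match 'bd', group 1 = 'bd'; at [8:10] match 'bd', group 1 = 'bd'.
`findall` collects group 1 from each match (3 total).

['fhpy', 'bd', 'bd']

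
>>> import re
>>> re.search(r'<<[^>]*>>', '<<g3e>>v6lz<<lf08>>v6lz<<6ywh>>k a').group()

The match spans [0:7] → '<<g3e>>'.

'<<g3e>>'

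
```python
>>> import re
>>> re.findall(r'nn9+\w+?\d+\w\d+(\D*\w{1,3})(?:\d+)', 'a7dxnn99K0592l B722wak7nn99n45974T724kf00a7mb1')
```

['l B72', 'kf00a']

The pattern matches the literal 'nn', then one or more of the literal '9'; then one or more of a word character (lazy); then one or more of a digit, then a word character; then one or more of a digit; then zero or more of a non-digit, then 1 to 3 of a word character (captured); then one or more of a digit (non-capturing group).
A `+?`/`*?`/`{m,n}?` starts at its minimum and grows only as far as needed for what follows to match.
Walking the string: at [4:19] match 'nn99K0592l B722', group 1 = 'l B72'; at [23:43] match 'nn99n45974T724kf00a7', group 1 = 'kf00a'.
Because there's exactly one group, `findall` drops the full match and keeps group 1 from each hit.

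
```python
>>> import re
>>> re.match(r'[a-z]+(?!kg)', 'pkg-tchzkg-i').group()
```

'pkg'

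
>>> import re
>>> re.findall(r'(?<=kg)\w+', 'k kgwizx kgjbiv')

The positive lookaround only admits positions where the adjacent text matches; those characters stay outside the span.
Since nothing is captured, `findall` lists the 2 matched substrings directly.

['wizx', 'jbiv']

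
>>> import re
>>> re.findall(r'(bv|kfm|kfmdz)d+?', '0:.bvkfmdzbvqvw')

['kfm']

Because there's exactly one group, `findall` drops the full match and keeps group 1 from the one hit.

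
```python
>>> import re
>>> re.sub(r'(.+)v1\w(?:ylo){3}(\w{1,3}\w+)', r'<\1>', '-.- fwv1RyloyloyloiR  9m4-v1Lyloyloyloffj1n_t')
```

'<-.- fwv1RyloyloyloiR  9m4->'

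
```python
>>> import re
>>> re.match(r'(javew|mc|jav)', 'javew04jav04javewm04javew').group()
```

'javew'

Alternation isn't longest-match — the leftmost alternative that fits at this position is chosen.
With `match`, the pattern is implicitly anchored at the beginning.
The match spans [0:5] → 'javew'.
Captured: group 1 = 'javew'.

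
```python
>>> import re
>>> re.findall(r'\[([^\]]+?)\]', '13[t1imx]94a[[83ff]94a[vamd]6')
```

['t1imx', '[83ff', 'vamd']

One capturing group, so `findall` returns just the captured substring from each match — 3 in all.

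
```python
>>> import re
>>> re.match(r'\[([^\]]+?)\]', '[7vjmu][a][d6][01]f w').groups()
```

('7vjmu',)

The match spans [0:7] → '[7vjmu]'.
Captured: group 1 = '7vjmu'.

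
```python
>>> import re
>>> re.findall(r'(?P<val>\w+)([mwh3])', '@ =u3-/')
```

Pattern: one or more of a word character (captured as 'val'); then one of [mwh3] (captured).
Walking the string: at [3:5] match 'u3', groups = ('u', '3').
With 2 capturing groups, `findall` returns a 2-tuple per match.

[('u', '3')]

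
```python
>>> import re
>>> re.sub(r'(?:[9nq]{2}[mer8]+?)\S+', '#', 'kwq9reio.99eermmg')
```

'kw#'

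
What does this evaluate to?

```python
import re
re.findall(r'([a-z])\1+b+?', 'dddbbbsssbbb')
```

A backreference is literal: `\1` must see the identical characters the first group matched.
`findall` collects group 1 from each match (2 total).

['d', 's']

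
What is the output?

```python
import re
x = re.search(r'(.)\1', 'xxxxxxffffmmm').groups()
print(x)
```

The backreference `\1` re-matches whatever the first group consumed, character for character.
`search` walks the string left to right and returns the first match it finds.
The match spans [0:2] → 'xx'.
Captured: group 1 = 'x'.

('x',)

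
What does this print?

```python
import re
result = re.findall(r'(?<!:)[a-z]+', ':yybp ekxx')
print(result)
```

['ybp', 'ekxx']

The negative lookahead/lookbehind blocks any match where the forbidden context is present.
Matches: at [2:5] → 'ybp'; at [6:10] → 'ekxx'.
Since nothing is captured, `findall` lists the 2 matched substrings directly.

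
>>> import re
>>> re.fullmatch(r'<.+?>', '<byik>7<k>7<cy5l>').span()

`re.fullmatch` requires the pattern to consume the entire string.
The match spans [0:17] → '<byik>7<k>7<cy5l>'.

(0, 17)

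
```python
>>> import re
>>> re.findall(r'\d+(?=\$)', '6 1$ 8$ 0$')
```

['1', '8', '0']

The `(?=…)`/`(?<=…)` assertion just peeks at neighbouring text; it doesn't advance the match position.
Scanning left to right: at [2:3] → '1'; at [5:6] → '8'; at [8:9] → '0'.
No capturing groups, so `findall` returns the 3 full match strings.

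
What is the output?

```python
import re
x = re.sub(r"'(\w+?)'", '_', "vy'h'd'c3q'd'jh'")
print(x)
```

vy_d_d_

Matches: at [2:5] → "'h'"; at [6:11] → "'c3q'"; at [12:16] → "'jh'".
`sub` substitutes '_' at each match site.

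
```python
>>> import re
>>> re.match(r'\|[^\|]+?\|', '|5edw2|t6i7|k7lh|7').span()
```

`re.match` only tries the pattern at the start of the string.
The match spans [0:7] → '|5edw2|'.

(0, 7)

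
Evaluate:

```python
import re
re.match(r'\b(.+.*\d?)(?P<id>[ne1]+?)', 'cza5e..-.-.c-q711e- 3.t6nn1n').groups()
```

The match spans [0:28] → 'cza5e..-.-.c-q711e- 3.t6nn1n'.
Captured: group 1 = 'cza5e..-.-.c-q711e- 3.t6nn1', group 2 = 'n'.

('cza5e..-.-.c-q711e- 3.t6nn1', 'n')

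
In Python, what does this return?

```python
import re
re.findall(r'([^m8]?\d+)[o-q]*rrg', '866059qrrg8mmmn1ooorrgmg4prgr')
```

['866059', 'n1']

One capturing group, so `findall` returns just the captured substring from each match — 2 in all.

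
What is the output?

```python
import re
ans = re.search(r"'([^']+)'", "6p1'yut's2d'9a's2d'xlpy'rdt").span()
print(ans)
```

(3, 8)

Unlike `match`, `search` isn't anchored — it looks for the pattern anywhere in the string.
The match spans [3:8] → "'yut'".
Captured: group 1 = 'yut'.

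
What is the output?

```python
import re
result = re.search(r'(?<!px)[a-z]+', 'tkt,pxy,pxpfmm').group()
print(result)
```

tkt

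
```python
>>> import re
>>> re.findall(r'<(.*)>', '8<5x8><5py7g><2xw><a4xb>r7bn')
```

['5x8><5py7g><2xw><a4xb']

Scanning left to right: at [1:24] match '<5x8><5py7g><2xw><a4xb>', group 1 = '5x8><5py7g><2xw><a4xb'.
Because there's exactly one group, `findall` drops the full match and keeps group 1 from the one hit.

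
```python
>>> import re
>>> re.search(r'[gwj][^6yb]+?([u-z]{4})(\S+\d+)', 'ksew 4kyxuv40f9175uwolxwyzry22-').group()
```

'w 4kyxuv40f9175uwolxwyzry22'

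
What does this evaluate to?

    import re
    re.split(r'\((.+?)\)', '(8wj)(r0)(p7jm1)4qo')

['', '8wj', '', 'r0', '', 'p7jm1', '4qo']

Lazy quantifiers expand one character at a time until the remainder of the pattern can match.
Matches to split on: at [0:5] → '(8wj)'; at [5:9] → '(r0)'; at [9:16] → '(p7jm1)'.
With a capturing group present, the delimiter's captured portion is kept in the result list.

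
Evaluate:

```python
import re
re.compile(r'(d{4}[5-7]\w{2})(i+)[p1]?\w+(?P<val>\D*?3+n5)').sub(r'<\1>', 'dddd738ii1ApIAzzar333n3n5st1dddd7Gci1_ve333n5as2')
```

This matches exactly 4 of a literal 'd', then a character in [5-7], then exactly 2 of a word character (captured); then one or more of a literal 'i' (captured); then optionally one of [p1], then one or more of a word character; then zero or more of a non-digit (lazy), then one or more of the literal '3', then the literal 'n5' (captured as 'val').
Each match is replaced using the text its own group 1 captured.

'<dddd738>as2'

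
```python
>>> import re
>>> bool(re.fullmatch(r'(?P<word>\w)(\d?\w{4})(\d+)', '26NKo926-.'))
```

The pattern matches a word character (captured as 'word'); then optionally a digit, then exactly 4 of a word character (captured); then one or more of a digit (captured).
`fullmatch` succeeds only if the pattern covers the string from start to end.
Here the pattern can't cover the whole string, so the call returns None, and `bool(None)` is False.

False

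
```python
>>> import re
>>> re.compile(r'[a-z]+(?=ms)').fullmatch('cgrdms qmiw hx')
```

`re.fullmatch` is like wrapping the pattern in `^…$` (in single-line mode).
Here the pattern can't cover the whole string, so the call returns None.

None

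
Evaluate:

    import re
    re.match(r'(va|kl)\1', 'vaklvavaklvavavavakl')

`\1` has to match the exact text group 1 already captured.
`re.match` won't scan ahead — the pattern has to work from the very first character.
Here the string doesn't start with a match, so the call returns None.

None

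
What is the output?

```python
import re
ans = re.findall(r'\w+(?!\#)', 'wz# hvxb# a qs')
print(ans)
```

['w', 'hvx', 'a', 'qs']

Because the assertion is negative and zero-width, positions next to the forbidden text are skipped.
`findall` yields the raw match text (4 of them) because the pattern has no groups.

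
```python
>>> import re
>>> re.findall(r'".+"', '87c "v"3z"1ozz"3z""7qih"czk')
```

Walking the string: at [4:24] → '"v"3z"1ozz"3z""7qih"'.
Since nothing is captured, `findall` lists the 1 matched substring directly.

['"v"3z"1ozz"3z""7qih"']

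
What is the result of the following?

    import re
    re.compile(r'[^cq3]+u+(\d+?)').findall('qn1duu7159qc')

['7']

With a single group, `findall` returns only what that group captured — 1 item.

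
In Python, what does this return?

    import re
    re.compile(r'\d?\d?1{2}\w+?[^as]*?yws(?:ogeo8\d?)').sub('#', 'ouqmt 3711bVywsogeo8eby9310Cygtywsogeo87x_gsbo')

'ouqmt #eby9310Cygtywsogeo87x_gsbo'

This matches optionally a digit; then optionally a digit, then exactly 2 of the literal '1'; then one or more of a word character (lazy), then zero or more of any character except [as] (lazy), then the literal 'yws'; then the literal 'oge', then the literal 'o8', then optionally a digit (non-capturing group).
Matches: at [6:20] → '3711bVywsogeo8'.
Every occurrence is swapped for '#'.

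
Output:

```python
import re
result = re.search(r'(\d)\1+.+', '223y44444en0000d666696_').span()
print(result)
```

`\1` has to match the exact text group 1 already captured.
Unlike `match`, `search` isn't anchored — it looks for the pattern anywhere in the string.
The match spans [0:23] → '223y44444en0000d666696_'.
Captured: group 1 = '2'.

(0, 23)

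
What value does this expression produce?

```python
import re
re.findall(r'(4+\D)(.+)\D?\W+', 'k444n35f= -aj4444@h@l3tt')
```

Pattern: one or more of a literal '4', then a non-digit (captured); then one or more of any character (captured); then optionally a non-digit, then one or more of a non-word character.
Scanning left to right: at [1:20] match '444n35f= -aj4444@h@', groups = ('444n', '35f= -aj4444@h').
With 2 capturing groups, `findall` returns a 2-tuple per match.

[('444n', '35f= -aj4444@h')]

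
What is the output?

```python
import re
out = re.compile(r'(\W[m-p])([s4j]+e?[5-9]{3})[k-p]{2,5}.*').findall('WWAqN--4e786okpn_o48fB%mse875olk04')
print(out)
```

[('%m', 'se875')]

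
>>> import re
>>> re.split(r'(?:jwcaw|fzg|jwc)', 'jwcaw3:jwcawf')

`|` is ordered: at each position the engine commits to the first alternative that works.
Matches to split on: at [0:5] → 'jwcaw'; at [7:12] → 'jwcaw'.
The string is cut at each match, leaving 3 pieces.

['', '3:', 'f']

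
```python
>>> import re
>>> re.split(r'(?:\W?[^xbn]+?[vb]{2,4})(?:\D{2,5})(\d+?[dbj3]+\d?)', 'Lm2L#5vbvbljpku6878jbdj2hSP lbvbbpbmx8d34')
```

Because the pattern has a capturing group, `split` also inserts each captured text between the pieces.

['', '6878jbdj2', '', '8d34', '']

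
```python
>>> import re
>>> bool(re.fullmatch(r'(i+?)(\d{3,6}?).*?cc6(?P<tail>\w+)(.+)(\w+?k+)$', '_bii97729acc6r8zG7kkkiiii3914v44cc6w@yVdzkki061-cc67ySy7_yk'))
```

False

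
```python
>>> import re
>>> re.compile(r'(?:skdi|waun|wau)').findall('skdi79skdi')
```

['skdi', 'skdi']

Walking the string: at [0:4] → 'skdi'; at [6:10] → 'skdi'.
`findall` yields the raw match text (2 of them) because the pattern has no groups.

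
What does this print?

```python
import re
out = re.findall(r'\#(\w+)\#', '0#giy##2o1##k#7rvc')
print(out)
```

['giy', '2o1', 'k']

Matches: at [1:6] match '#giy#', group 1 = 'giy'; at [6:11] match '#2o1#', group 1 = '2o1'; at [11:14] match '#k#', group 1 = 'k'.
Because there's exactly one group, `findall` drops the full match and keeps group 1 from each hit.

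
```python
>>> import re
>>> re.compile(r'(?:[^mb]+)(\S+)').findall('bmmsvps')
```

The pattern matches one or more of any character except [mb] (non-capturing group); then one or more of a non-whitespace character (captured).
Scanning left to right: at [3:7] match 'svps', group 1 = 's'.
One capturing group, so `findall` returns just the captured substring from the one match — 1 in all.

['s']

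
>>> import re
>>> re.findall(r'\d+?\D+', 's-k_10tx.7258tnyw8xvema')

`findall` yields the raw match text (3 of them) because the pattern has no groups.

['10tx.', '7258tnyw', '8xvema']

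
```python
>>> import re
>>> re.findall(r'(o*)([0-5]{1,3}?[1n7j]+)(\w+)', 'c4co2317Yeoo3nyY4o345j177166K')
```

[('o', '2317', 'Yeoo3nyY4o345j177166K')]

Multiple groups make `findall` return tuples — one 3-tuple for the one match.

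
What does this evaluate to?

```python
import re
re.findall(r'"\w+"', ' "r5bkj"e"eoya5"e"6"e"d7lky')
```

['"r5bkj"', '"eoya5"', '"6"']

Walking the string: at [1:8] → '"r5bkj"'; at [9:16] → '"eoya5"'; at [17:20] → '"6"'.
No capturing groups, so `findall` returns the 3 full match strings.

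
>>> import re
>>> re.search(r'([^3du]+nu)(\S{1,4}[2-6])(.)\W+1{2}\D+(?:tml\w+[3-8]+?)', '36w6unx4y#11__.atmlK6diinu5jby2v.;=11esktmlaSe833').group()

'iinu5jby2v.;=11esktmlaSe833'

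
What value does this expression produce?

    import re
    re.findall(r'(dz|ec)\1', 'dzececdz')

`\1` has to match the exact text group 1 already captured.
Matches: at [2:6] match 'ecec', group 1 = 'ec'.
With a single group, `findall` returns only what that group captured — 1 item.

['ec']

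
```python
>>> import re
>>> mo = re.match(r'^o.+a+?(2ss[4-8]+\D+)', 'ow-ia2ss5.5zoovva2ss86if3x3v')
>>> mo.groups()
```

('2ss86if',)

Pattern: anchored at the start of the string; then a literal 'o', then one or more of any character; then one or more of a literal 'a' (lazy); then the literal '2ss', then one or more of a character in [4-8], then one or more of a non-digit (captured).
`re.match` won't scan ahead — the pattern has to work from the very first character.
The match spans [0:24] → 'ow-ia2ss5.5zoovva2ss86if'.
Captured: group 1 = '2ss86if'.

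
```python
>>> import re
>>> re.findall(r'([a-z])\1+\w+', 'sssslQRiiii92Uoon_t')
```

['s']

`\1` has to match the exact text group 1 already captured.
Matches: at [0:19] match 'sssslQRiiii92Uoon_t', group 1 = 's'.
One capturing group, so `findall` returns just the captured substring from the one match — 1 in all.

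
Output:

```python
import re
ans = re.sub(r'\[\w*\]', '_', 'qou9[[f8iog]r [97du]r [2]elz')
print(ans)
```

qou9[_r _r _elz

Matches: at [5:12] → '[f8iog]'; at [14:20] → '[97du]'; at [22:25] → '[2]'.
Each match is replaced by '_'.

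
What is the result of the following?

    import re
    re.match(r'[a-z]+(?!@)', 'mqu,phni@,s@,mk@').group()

`(?!…)`/`(?<!…)` only lets a position through if the neighbouring text does NOT match; no characters are consumed.
`match` is anchored at position 0; if the pattern doesn't fit there, it returns None.
The match spans [0:3] → 'mqu'.

'mqu'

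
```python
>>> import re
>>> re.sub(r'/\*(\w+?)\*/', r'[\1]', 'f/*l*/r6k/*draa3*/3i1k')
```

`\1` in the replacement pulls in group 1's text for each match.

'f[l]r6k[draa3]3i1k'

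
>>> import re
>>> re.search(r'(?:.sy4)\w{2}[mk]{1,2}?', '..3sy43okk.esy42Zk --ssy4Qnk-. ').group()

The `?` after the quantifier makes it lazy — it takes as little as possible before letting the rest of the pattern try.
The match spans [2:9] → '3sy43ok'.

'3sy43ok'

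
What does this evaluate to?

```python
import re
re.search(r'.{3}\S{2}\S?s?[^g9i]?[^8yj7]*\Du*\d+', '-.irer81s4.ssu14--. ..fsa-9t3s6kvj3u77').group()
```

'-.irer81s4.ssu14--. ..fsa-9t3s6kvj3'

This matches exactly 3 of any character, then exactly 2 of a non-whitespace character; then optionally a non-whitespace character, then optionally a literal 's', then optionally any character except [g9i]; then zero or more of any character except [8yj7]; then a non-digit, then zero or more of a literal 'u', then one or more of a digit.
`re.search` scans for the first position where the pattern succeeds.
The match spans [0:35] → '-.irer81s4.ssu14--. ..fsa-9t3s6kvj3'.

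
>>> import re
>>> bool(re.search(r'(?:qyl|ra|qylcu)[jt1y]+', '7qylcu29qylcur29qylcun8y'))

False

`re.search` tries every starting position until one works.
Here the pattern never matches, so the call returns None, and `bool(None)` is False.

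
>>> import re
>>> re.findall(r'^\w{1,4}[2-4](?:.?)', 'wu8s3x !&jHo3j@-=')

Pattern: anchored at the start of the string; then 1 to 4 of a word character, then a character in [2-4]; then optionally any character (non-capturing group).
Walking the string: at [0:6] → 'wu8s3x'.
`findall` yields the raw match text (1 of them) because the pattern has no groups.

['wu8s3x']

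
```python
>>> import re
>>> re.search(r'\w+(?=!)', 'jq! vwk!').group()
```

The `(?=…)`/`(?<=…)` assertion just peeks at neighbouring text; it doesn't advance the match position.
The match spans [0:2] → 'jq'.

'jq'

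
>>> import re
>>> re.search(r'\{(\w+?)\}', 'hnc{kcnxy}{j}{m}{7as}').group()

`re.search` tries every starting position until one works.
The match spans [3:10] → '{kcnxy}'.
Captured: group 1 = 'kcnxy'.

'{kcnxy}'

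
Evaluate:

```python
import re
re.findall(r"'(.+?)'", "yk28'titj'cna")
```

['titj']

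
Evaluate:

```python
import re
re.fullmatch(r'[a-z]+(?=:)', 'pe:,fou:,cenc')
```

For `fullmatch`, every character of the input must be accounted for by the pattern.
Here the string isn't matched end-to-end, so the call returns None.

None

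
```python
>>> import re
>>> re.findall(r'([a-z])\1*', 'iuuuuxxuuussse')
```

['i', 'u', 'x', 'u', 's', 'e']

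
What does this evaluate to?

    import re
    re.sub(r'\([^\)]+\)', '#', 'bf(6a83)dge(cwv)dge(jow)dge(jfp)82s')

'bf#dge#dge#dge#82s'

Matches: at [2:8] → '(6a83)'; at [11:16] → '(cwv)'; at [19:24] → '(jow)'; at [27:32] → '(jfp)'.
Each match is replaced by '#'.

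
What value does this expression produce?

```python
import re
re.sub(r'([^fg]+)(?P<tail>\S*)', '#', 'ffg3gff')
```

`sub` substitutes '#' at each match site.

'ffg#'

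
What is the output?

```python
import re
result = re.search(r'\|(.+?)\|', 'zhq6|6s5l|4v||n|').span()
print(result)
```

`search` walks the string left to right and returns the first match it finds.
The match spans [4:10] → '|6s5l|'.
Captured: group 1 = '6s5l'.

(4, 10)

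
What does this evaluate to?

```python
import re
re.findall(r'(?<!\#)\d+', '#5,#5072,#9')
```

A negative assertion filters positions out without eating any characters.
Matches: at [5:8] → '072'.
Since nothing is captured, `findall` lists the 1 matched substring directly.

['072']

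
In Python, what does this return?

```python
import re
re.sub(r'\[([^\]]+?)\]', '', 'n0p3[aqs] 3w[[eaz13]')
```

'n0p3 3w'

Every occurrence is swapped for ''.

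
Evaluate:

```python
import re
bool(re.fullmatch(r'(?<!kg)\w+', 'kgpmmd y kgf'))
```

`re.fullmatch` is like wrapping the pattern in `^…$` (in single-line mode).
Here there's no way to consume every character, so the call returns None, and `bool(None)` is False.

False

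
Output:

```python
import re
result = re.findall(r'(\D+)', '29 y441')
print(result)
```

One capturing group, so `findall` returns just the captured substring from the one match — 1 in all.

[' y']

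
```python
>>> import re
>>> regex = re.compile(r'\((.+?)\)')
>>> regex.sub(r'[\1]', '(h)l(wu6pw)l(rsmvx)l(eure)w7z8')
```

A `+?`/`*?`/`{m,n}?` starts at its minimum and grows only as far as needed for what follows to match.
Each match is replaced using the text its own group 1 captured.

'[h]l[wu6pw]l[rsmvx]l[eure]w7z8'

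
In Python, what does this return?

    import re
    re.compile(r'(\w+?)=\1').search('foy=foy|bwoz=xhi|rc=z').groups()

('foy',)

The match spans [0:7] → 'foy=foy'.
Captured: group 1 = 'foy'.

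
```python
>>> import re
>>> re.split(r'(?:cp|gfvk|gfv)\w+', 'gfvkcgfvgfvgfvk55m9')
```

['', '']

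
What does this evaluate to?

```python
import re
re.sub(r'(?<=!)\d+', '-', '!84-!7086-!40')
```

'!--!--!-'

The lookaround is zero-width — it requires the adjacent text to match without consuming it, so the asserted text isn't part of the match.
Every occurrence is swapped for '-'.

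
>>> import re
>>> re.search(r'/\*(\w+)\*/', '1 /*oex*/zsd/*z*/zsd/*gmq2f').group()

'/*oex*/'

Unlike `match`, `search` isn't anchored — it looks for the pattern anywhere in the string.
The match spans [2:9] → '/*oex*/'.
Captured: group 1 = 'oex'.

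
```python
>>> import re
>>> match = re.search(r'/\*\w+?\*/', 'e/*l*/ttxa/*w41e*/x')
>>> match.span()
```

(1, 6)

`re.search` tries every starting position until one works.
The match spans [1:6] → '/*l*/'.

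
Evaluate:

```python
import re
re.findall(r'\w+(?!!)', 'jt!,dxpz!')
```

A negative assertion filters positions out without eating any characters.
`findall` yields the raw match text (2 of them) because the pattern has no groups.

['j', 'dxp']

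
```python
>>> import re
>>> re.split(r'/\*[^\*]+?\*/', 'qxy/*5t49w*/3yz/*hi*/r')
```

['qxy', '3yz', 'r']

Splitting on the pattern gives 3 pieces.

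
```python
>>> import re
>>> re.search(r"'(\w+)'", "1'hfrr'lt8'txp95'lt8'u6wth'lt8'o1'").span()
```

(1, 7)

`search` walks the string left to right and returns the first match it finds.
The match spans [1:7] → "'hfrr'".
Captured: group 1 = 'hfrr'.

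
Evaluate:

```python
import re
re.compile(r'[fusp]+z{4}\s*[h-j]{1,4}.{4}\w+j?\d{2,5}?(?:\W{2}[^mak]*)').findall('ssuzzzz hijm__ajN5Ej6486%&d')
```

['ssuzzzz hijm__ajN5Ej6486%&d']

The pattern matches one or more of one of [fusp], then exactly 4 of a literal 'z', then zero or more of whitespace; then 1 to 4 of a character in [h-j], then exactly 4 of any character; then one or more of a word character, then optionally the literal 'j', then 2 to 5 of a digit (lazy); then exactly 2 of a non-word character, then zero or more of any character except [mak] (non-capturing group).
Scanning left to right: at [0:27] → 'ssuzzzz hijm__ajN5Ej6486%&d'.
`findall` yields the raw match text (1 of them) because the pattern has no groups.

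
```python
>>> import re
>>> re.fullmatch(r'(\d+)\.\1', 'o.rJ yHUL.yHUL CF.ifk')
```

None

`fullmatch` succeeds only if the pattern covers the string from start to end.
Here the string isn't matched end-to-end, so the call returns None.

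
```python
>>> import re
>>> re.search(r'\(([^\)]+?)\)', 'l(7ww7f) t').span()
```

`re.search` scans for the first position where the pattern succeeds.
The match spans [1:8] → '(7ww7f)'.
Captured: group 1 = '7ww7f'.

(1, 8)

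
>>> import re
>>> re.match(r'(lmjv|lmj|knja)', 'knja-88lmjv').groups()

('knja',)

`re.match` only tries the pattern at the start of the string.
The match spans [0:4] → 'knja'.
Captured: group 1 = 'knja'.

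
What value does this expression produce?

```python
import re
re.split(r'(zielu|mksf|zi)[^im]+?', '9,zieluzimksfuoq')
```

['9,', 'zielu', 'i', 'mksf', 'oq']

Branches in `(...|...)` are attempted left-to-right; the first branch that allows the whole pattern to succeed is taken.
Matches to split on: at [2:8] → 'zieluz'; at [9:14] → 'mksfu'.
Because the pattern has a capturing group, `split` also inserts each captured text between the pieces.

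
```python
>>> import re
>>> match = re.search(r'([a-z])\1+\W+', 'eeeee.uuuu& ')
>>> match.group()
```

'eeeee.'

The backreference `\1` re-matches whatever the first group consumed, character for character.
`search` walks the string left to right and returns the first match it finds.
The match spans [0:6] → 'eeeee.'.
Captured: group 1 = 'e'.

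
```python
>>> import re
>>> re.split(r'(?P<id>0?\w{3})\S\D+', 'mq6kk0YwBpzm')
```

['', 'mq6', '', '0YwB', '']

Pattern: optionally the literal '0', then exactly 3 of a word character (captured as 'id'); then a non-whitespace character, then one or more of a non-digit.
Matches to split on: at [0:5] → 'mq6kk'; at [5:12] → '0YwBpzm'.
`re.split` interleaves the captured-group text with the surrounding fragments.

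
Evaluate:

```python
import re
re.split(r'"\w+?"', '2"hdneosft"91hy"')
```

['2', '91hy"']

The string is cut at each match, leaving 2 pieces.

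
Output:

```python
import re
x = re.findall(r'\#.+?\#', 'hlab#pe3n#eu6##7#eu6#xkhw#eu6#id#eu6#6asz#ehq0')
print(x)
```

['#pe3n#', '##7#', '#xkhw#', '#id#', '#6asz#']

Because the quantifier is non-greedy, it stops expanding at the earliest point where the rest of the pattern can succeed.
No capturing groups, so `findall` returns the 5 full match strings.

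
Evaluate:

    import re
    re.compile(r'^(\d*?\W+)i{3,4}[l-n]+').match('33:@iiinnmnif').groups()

('33:@',)

The match spans [0:11] → '33:@iiinnmn'.
Captured: group 1 = '33:@'.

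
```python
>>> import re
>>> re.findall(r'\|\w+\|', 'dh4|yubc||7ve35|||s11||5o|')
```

['|yubc|', '|7ve35|', '|s11|', '|5o|']

Walking the string: at [3:9] → '|yubc|'; at [9:16] → '|7ve35|'; at [17:22] → '|s11|'; at [22:26] → '|5o|'.
`findall` yields the raw match text (4 of them) because the pattern has no groups.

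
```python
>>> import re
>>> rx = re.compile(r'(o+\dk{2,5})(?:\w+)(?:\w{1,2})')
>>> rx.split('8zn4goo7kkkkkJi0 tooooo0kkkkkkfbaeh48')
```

Pattern: one or more of a literal 'o', then a digit, then 2 to 5 of the literal 'k' (captured); then one or more of a word character (non-capturing group); then 1 to 2 of a word character (non-capturing group).
Matches to split on: at [5:16] → 'oo7kkkkkJi0'; at [18:37] → 'ooooo0kkkkkkfbaeh48'.
`re.split` interleaves the captured-group text with the surrounding fragments.

['8zn4g', 'oo7kkkkk', ' t', 'ooooo0kkkkk', '']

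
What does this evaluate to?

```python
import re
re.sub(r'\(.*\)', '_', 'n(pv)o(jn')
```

'n_o(jn'

Matches: at [1:5] → '(pv)'.
`sub` substitutes '_' at each match site.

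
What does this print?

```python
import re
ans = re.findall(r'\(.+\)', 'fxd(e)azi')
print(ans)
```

['(e)']

No capturing groups, so `findall` returns the 1 full match string.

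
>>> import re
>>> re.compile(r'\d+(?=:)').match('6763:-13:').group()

`re.match` won't scan ahead — the pattern has to work from the very first character.
The match spans [0:4] → '6763'.

'6763'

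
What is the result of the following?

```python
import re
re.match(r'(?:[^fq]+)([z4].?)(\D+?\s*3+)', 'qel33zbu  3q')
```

None

This matches one or more of any character except [fq] (non-capturing group); then one of [z4], then optionally any character (captured); then one or more of a non-digit (lazy), then zero or more of whitespace, then one or more of a literal '3' (captured).
With `match`, the pattern is implicitly anchored at the beginning.
Here the pattern fails at index 0, so the call returns None.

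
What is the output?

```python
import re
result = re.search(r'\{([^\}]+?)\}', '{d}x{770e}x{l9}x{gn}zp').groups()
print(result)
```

('d',)

`search` walks the string left to right and returns the first match it finds.
The match spans [0:3] → '{d}'.
Captured: group 1 = 'd'.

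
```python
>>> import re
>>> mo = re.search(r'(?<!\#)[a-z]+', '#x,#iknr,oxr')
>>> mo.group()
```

'knr'

`(?!…)`/`(?<!…)` only lets a position through if the neighbouring text does NOT match; no characters are consumed.
`search` walks the string left to right and returns the first match it finds.
The match spans [5:8] → 'knr'.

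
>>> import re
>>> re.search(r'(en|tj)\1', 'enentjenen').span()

(0, 4)

The backreference `\1` re-matches whatever the first group consumed, character for character.
Unlike `match`, `search` isn't anchored — it looks for the pattern anywhere in the string.
The match spans [0:4] → 'enen'.
Captured: group 1 = 'en'.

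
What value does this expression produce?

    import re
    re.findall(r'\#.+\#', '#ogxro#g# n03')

Scanning left to right: at [0:9] → '#ogxro#g#'.
`findall` yields the raw match text (1 of them) because the pattern has no groups.

['#ogxro#g#']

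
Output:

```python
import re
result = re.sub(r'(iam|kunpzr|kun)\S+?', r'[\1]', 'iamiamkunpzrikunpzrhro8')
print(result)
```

[iam]am[kunpzr][kunpzr]ro8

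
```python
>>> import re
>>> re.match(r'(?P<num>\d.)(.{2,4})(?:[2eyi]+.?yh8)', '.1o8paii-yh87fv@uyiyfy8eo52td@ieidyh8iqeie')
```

None

Pattern: a digit, then any character (captured as 'num'); then 2 to 4 of any character (captured); then one or more of one of [2eyi], then optionally any character, then the literal 'yh8' (non-capturing group).
With `match`, the pattern is implicitly anchored at the beginning.
Here the pattern fails at index 0, so the call returns None.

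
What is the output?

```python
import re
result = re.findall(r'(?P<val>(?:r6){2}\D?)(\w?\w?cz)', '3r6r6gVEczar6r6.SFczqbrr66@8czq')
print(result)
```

[('r6r6g', 'VEcz'), ('r6r6.', 'SFcz')]

Pattern: the literal 'r6' repeated 2 times, then optionally a non-digit (captured as 'val'); then optionally a word character, then optionally a word character, then the literal 'cz' (captured).
Scanning left to right: at [1:10] match 'r6r6gVEcz', groups = ('r6r6g', 'VEcz'); at [11:20] match 'r6r6.SFcz', groups = ('r6r6.', 'SFcz').
Multiple groups make `findall` return tuples — one 2-tuple for each match.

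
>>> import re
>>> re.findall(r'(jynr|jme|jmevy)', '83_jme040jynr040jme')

['jme', 'jynr', 'jme']

With a single group, `findall` returns only what that group captured — 3 items.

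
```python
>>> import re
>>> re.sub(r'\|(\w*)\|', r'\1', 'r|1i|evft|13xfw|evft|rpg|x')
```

Each match is replaced using the text its own group 1 captured.

'r1ievft13xfwevftrpgx'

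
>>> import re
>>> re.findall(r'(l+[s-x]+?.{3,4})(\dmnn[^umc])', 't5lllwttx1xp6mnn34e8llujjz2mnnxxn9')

This matches one or more of the literal 'l', then one or more of a character in [s-x] (lazy), then 3 to 4 of any character (captured); then a digit, then the literal 'mnn', then any character except [umc] (captured).
2 groups means each result is a tuple of 2 captured strings — 2 here.

[('lllwttx1xp', '6mnn3'), ('llujjz', '2mnnx')]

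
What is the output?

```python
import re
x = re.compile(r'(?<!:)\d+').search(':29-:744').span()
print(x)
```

(2, 3)

Because the assertion is negative and zero-width, positions next to the forbidden text are skipped.
The match spans [2:3] → '9'.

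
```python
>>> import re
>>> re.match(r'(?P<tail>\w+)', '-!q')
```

None

Pattern: one or more of a word character (captured as 'tail').
`re.match` only tries the pattern at the start of the string.
Here position 0 doesn't satisfy it, so the call returns None.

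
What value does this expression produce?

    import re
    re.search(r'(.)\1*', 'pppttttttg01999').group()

'ppp'

`\1` is not a pattern — it's the concrete string captured by group 1, re-applied verbatim.
The match spans [0:3] → 'ppp'.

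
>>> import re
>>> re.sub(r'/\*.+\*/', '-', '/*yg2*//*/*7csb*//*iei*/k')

'-k'

Matches: at [0:24] → '/*yg2*//*/*7csb*//*iei*/'.
Every occurrence is swapped for '-'.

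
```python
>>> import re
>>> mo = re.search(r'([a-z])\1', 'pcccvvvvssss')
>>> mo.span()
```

After group 1 captures some text, `\1` only succeeds where that same text appears again.
The match spans [1:3] → 'cc'.

(1, 3)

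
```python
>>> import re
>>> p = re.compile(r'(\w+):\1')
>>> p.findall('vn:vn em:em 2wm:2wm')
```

['vn', 'em', '2wm']

After group 1 captures some text, `\1` only succeeds where that same text appears again.
Scanning left to right: at [0:5] match 'vn:vn', group 1 = 'vn'; at [6:11] match 'em:em', group 1 = 'em'; at [12:19] match '2wm:2wm', group 1 = '2wm'.
Because there's exactly one group, `findall` drops the full match and keeps group 1 from each hit.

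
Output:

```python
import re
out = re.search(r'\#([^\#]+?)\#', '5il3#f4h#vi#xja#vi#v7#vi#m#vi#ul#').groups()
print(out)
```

('f4h',)

The match spans [4:9] → '#f4h#'.
Captured: group 1 = 'f4h'.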